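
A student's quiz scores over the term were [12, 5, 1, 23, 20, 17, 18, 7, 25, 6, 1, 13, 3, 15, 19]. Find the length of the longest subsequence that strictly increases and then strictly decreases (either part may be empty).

inc[i] = longest strictly increasing subsequence ending at i; dec[i] = longest strictly decreasing subsequence starting at i:
i:      1  2  3  4  5  6  7  8  9 10 11 12 13 14 15
a[i]:  12  5  1 23 20 17 18  7 25  6  1 13  3 15 19
inc:    1  1  1  2  2  2  3  2  4  2  1  3  2  4  5
dec:    4  2  1  6  5  4  4  3  3  2  1  2  1  1  1
Best peak at i=4 (value 23): inc=2, dec=6, length 2+6−1 = 7.

7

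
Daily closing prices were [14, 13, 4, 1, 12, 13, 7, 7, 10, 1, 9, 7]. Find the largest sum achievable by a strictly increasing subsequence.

Let S[i] be the best sum of a strictly increasing subsequence ending at i:
i:      1  2  3  4  5  6  7  8  9 10 11 12
a[i]:  14 13  4  1 12 13  7  7 10  1  9  7
S:     14 13  4  1 16 29 11 11 21  1 20 11
Maximum is 29 (e.g. 4 + 12 + 13).

29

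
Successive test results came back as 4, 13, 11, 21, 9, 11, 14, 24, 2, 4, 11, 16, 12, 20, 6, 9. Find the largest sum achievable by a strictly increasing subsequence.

Let S[i] be the best sum of a strictly increasing subsequence ending at i:
i:      1  2  3  4  5  6  7  8  9 10 11 12 13 14 15 16
a[i]:   4 13 11 21  9 11 14 24  2  4 11 16 12 20  6  9
S:      4 17 15 38 13 24 38 62  2  6 24 54 36 74 12 21
Maximum is 74 (e.g. 4 + 9 + 11 + 14 + 16 + 20).

74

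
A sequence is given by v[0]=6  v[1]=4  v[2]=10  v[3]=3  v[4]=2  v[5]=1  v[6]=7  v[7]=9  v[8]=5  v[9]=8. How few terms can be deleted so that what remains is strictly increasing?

Fewest deletions = n − (longest strictly increasing subsequence).
i:      0  1  2  3  4  5  6  7  8  9
v[i]:   6  4 10  3  2  1  7  9  5  8
dp:     1  1  2  1  1  1  2  3  2  3
max dp = 3, so deletions = 10 − 3 = 7.

7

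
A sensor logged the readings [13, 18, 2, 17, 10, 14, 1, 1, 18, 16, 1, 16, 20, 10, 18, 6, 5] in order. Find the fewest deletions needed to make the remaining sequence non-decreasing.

11

Fewest deletions = n − (longest non-decreasing subsequence).
Patience tails:
13 → extends → [13]
18 → extends → [13, 18]
2 → replaces 13 → [2, 18]
17 → replaces 18 → [2, 17]
10 → replaces 17 → [2, 10]
14 → extends → [2, 10, 14]
1 → replaces 2 → [1, 10, 14]
1 → replaces 10 → [1, 1, 14]
18 → extends → [1, 1, 14, 18]
16 → replaces 18 → [1, 1, 14, 16]
1 → replaces 14 → [1, 1, 1, 16]
16 → extends → [1, 1, 1, 16, 16]
20 → extends → [1, 1, 1, 16, 16, 20]
10 → replaces 16 → [1, 1, 1, 10, 16, 20]
18 → replaces 20 → [1, 1, 1, 10, 16, 18]
6 → replaces 10 → [1, 1, 1, 6, 16, 18]
5 → replaces 6 → [1, 1, 1, 5, 16, 18]
Longest non-decreasing subsequence has length 6, so deletions = 17 − 6 = 11.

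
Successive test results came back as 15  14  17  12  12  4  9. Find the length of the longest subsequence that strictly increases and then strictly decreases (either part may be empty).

4

inc[i] = longest strictly increasing subsequence ending at i; dec[i] = longest strictly decreasing subsequence starting at i:
i:      1  2  3  4  5  6  7
a[i]:  15 14 17 12 12  4  9
inc:    1  1  2  1  1  1  2
dec:    4  3  3  2  2  1  1
Best peak at i=1 (value 15): inc=1, dec=4, length 1+4−1 = 4.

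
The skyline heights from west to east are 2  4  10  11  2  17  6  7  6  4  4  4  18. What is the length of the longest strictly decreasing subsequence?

4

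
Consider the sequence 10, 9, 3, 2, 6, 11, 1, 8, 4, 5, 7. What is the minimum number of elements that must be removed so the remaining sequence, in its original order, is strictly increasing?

Fewest deletions = n − (longest strictly increasing subsequence).
Patience tails:
10 → extends → [10]
9 → replaces 10 → [9]
3 → replaces 9 → [3]
2 → replaces 3 → [2]
6 → extends → [2, 6]
11 → extends → [2, 6, 11]
1 → replaces 2 → [1, 6, 11]
8 → replaces 11 → [1, 6, 8]
4 → replaces 6 → [1, 4, 8]
5 → replaces 8 → [1, 4, 5]
7 → extends → [1, 4, 5, 7]
Longest strictly increasing subsequence has length 4, so deletions = 11 − 4 = 7.

7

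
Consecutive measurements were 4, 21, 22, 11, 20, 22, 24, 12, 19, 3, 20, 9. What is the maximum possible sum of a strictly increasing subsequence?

81

Let S[i] be the best sum of a strictly increasing subsequence ending at i:
i:      1  2  3  4  5  6  7  8  9 10 11 12
a[i]:   4 21 22 11 20 22 24 12 19  3 20  9
S:      4 25 47 15 35 57 81 27 46  3 66 13
Maximum is 81 (e.g. 4 + 11 + 20 + 22 + 24).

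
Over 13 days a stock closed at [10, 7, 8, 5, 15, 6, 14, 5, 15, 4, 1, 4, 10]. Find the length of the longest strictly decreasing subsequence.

6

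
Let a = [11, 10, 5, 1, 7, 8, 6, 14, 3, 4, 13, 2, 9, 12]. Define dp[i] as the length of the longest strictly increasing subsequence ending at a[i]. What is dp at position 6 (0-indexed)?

2

dp[i] = 1 + max{dp[j] : j<i, a[j]<a[i]} (or 1 if no such j):
i:      0  1  2  3  4  5  6  7  8  9 10 11 12 13
a[i]:  11 10  5  1  7  8  6 14  3  4 13  2  9 12
dp:     1  1  1  1  2  3  2  4  2  3  4  2  4  5
At index 6 the value is 2.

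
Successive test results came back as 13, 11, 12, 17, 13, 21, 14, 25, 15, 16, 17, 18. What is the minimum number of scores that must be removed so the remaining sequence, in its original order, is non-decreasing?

Fewest deletions = n − (longest non-decreasing subsequence).
Patience tails:
13 → extends → [13]
11 → replaces 13 → [11]
12 → extends → [11, 12]
17 → extends → [11, 12, 17]
13 → replaces 17 → [11, 12, 13]
21 → extends → [11, 12, 13, 21]
14 → replaces 21 → [11, 12, 13, 14]
25 → extends → [11, 12, 13, 14, 25]
15 → replaces 25 → [11, 12, 13, 14, 15]
16 → extends → [11, 12, 13, 14, 15, 16]
17 → extends → [11, 12, 13, 14, 15, 16, 17]
18 → extends → [11, 12, 13, 14, 15, 16, 17, 18]
Longest non-decreasing subsequence has length 8, so deletions = 12 − 8 = 4.

4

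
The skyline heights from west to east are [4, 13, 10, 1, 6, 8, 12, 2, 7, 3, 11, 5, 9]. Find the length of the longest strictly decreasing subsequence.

5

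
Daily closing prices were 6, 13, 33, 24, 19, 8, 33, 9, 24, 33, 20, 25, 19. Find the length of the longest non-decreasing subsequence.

Track the smallest tail for each achievable length (allowing ties):
6 → extends → [6]
13 → extends → [6, 13]
33 → extends → [6, 13, 33]
24 → replaces 33 → [6, 13, 24]
19 → replaces 24 → [6, 13, 19]
8 → replaces 13 → [6, 8, 19]
33 → extends → [6, 8, 19, 33]
9 → replaces 19 → [6, 8, 9, 33]
24 → replaces 33 → [6, 8, 9, 24]
33 → extends → [6, 8, 9, 24, 33]
20 → replaces 24 → [6, 8, 9, 20, 33]
25 → replaces 33 → [6, 8, 9, 20, 25]
19 → replaces 20 → [6, 8, 9, 19, 25]
Five tails, so the longest non-decreasing subsequence has length 5 (e.g. 6, 13, 33, 33, 33).

5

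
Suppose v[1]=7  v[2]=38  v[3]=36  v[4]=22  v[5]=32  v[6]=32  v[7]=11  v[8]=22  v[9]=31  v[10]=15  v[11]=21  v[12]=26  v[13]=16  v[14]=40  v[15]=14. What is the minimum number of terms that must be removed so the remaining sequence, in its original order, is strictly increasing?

Fewest deletions = n − (longest strictly increasing subsequence).
i:      1  2  3  4  5  6  7  8  9 10 11 12 13 14 15
v[i]:   7 38 36 22 32 32 11 22 31 15 21 26 16 40 14
dp:     1  2  2  2  3  3  2  3  4  3  4  5  4  6  3
max dp = 6, so deletions = 15 − 6 = 9.

9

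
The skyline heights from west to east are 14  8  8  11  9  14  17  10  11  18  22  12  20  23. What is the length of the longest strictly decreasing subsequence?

3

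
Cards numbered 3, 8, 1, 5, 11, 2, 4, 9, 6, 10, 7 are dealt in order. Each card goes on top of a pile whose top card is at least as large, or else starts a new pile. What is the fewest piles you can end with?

5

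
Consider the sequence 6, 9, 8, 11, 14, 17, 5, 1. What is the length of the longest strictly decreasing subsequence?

4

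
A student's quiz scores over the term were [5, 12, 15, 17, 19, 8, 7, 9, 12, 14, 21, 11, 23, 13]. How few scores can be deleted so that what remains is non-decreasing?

Fewest deletions = n − (longest non-decreasing subsequence).
Patience tails:
5 → extends → [5]
12 → extends → [5, 12]
15 → extends → [5, 12, 15]
17 → extends → [5, 12, 15, 17]
19 → extends → [5, 12, 15, 17, 19]
8 → replaces 12 → [5, 8, 15, 17, 19]
7 → replaces 8 → [5, 7, 15, 17, 19]
9 → replaces 15 → [5, 7, 9, 17, 19]
12 → replaces 17 → [5, 7, 9, 12, 19]
14 → replaces 19 → [5, 7, 9, 12, 14]
21 → extends → [5, 7, 9, 12, 14, 21]
11 → replaces 12 → [5, 7, 9, 11, 14, 21]
23 → extends → [5, 7, 9, 11, 14, 21, 23]
13 → replaces 14 → [5, 7, 9, 11, 13, 21, 23]
Longest non-decreasing subsequence has length 7, so deletions = 14 − 7 = 7.

7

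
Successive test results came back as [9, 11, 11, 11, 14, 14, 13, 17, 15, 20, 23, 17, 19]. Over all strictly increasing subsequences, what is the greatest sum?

94

Let S[i] be the best sum of a strictly increasing subsequence ending at i:
i:      1  2  3  4  5  6  7  8  9 10 11 12 13
a[i]:   9 11 11 11 14 14 13 17 15 20 23 17 19
S:      9 20 20 20 34 34 33 51 49 71 94 66 85
Maximum is 94 (e.g. 9 + 11 + 14 + 17 + 20 + 23).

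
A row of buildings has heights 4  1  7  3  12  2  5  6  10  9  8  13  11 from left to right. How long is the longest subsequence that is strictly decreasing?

4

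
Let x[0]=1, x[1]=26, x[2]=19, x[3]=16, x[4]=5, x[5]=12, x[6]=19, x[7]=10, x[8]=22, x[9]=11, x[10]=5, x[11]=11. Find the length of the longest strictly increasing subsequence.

5

Track the smallest tail for each achievable length (strict):
1 → extends → [1]
26 → extends → [1, 26]
19 → replaces 26 → [1, 19]
16 → replaces 19 → [1, 16]
5 → replaces 16 → [1, 5]
12 → extends → [1, 5, 12]
19 → extends → [1, 5, 12, 19]
10 → replaces 12 → [1, 5, 10, 19]
22 → extends → [1, 5, 10, 19, 22]
11 → replaces 19 → [1, 5, 10, 11, 22]
5 → already a tail → [1, 5, 10, 11, 22]
11 → already a tail → [1, 5, 10, 11, 22]
Five tails, so the longest strictly increasing subsequence has length 5 (e.g. 1, 5, 12, 19, 22).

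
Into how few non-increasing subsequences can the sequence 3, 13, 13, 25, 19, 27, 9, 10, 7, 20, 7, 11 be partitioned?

Place each on the leftmost legal pile:
3 → new pile 1 (tops now [3])
13 → new pile 2 (tops now [3, 13])
13 → pile 2 (tops now [3, 13])
25 → new pile 3 (tops now [3, 13, 25])
19 → pile 3 (tops now [3, 13, 19])
27 → new pile 4 (tops now [3, 13, 19, 27])
9 → pile 2 (tops now [3, 9, 19, 27])
10 → pile 3 (tops now [3, 9, 10, 27])
7 → pile 2 (tops now [3, 7, 10, 27])
20 → pile 4 (tops now [3, 7, 10, 20])
7 → pile 2 (tops now [3, 7, 10, 20])
11 → pile 4 (tops now [3, 7, 10, 11])
Four piles.

4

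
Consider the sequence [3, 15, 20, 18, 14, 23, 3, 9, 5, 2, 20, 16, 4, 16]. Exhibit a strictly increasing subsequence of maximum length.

3, 15, 20, 23

Patience tails give the LIS length; then backtrack through the dp parents:
3 → extends → [3]
15 → extends → [3, 15]
20 → extends → [3, 15, 20]
18 → replaces 20 → [3, 15, 18]
14 → replaces 15 → [3, 14, 18]
23 → extends → [3, 14, 18, 23]
3 → already a tail → [3, 14, 18, 23]
9 → replaces 14 → [3, 9, 18, 23]
5 → replaces 9 → [3, 5, 18, 23]
2 → replaces 3 → [2, 5, 18, 23]
20 → replaces 23 → [2, 5, 18, 20]
16 → replaces 18 → [2, 5, 16, 20]
4 → replaces 5 → [2, 4, 16, 20]
16 → already a tail → [2, 4, 16, 20]
Length 4; one witness is 3, 15, 20, 23.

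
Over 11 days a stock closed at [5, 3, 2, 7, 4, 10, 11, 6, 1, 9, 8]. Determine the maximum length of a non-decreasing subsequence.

4

Track the smallest tail for each achievable length (allowing ties):
5 → extends → [5]
3 → replaces 5 → [3]
2 → replaces 3 → [2]
7 → extends → [2, 7]
4 → replaces 7 → [2, 4]
10 → extends → [2, 4, 10]
11 → extends → [2, 4, 10, 11]
6 → replaces 10 → [2, 4, 6, 11]
1 → replaces 2 → [1, 4, 6, 11]
9 → replaces 11 → [1, 4, 6, 9]
8 → replaces 9 → [1, 4, 6, 8]
Four tails, so the longest non-decreasing subsequence has length 4 (e.g. 5, 7, 10, 11).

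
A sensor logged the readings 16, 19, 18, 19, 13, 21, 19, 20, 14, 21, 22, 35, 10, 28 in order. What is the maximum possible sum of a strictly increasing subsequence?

Let S[i] be the best sum of a strictly increasing subsequence ending at i:
i:       1   2   3   4   5   6   7   8   9  10  11  12  13  14
a[i]:   16  19  18  19  13  21  19  20  14  21  22  35  10  28
S:      16  35  34  53  13  74  53  73  27  94 116 151  10 144
Maximum is 151 (e.g. 16 + 18 + 19 + 20 + 21 + 22 + 35).

151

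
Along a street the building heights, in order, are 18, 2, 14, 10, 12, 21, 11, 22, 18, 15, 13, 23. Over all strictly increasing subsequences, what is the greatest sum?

Let S[i] be the best sum of a strictly increasing subsequence ending at i:
i:      1  2  3  4  5  6  7  8  9 10 11 12
a[i]:  18  2 14 10 12 21 11 22 18 15 13 23
S:     18  2 16 12 24 45 23 67 42 39 37 90
Maximum is 90 (e.g. 2 + 10 + 12 + 21 + 22 + 23).

90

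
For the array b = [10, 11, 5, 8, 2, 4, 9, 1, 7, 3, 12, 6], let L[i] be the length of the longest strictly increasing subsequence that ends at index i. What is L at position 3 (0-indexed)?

dp[i] = 1 + max{dp[j] : j<i, b[j]<b[i]} (or 1 if no such j):
i:      0  1  2  3  4  5  6  7  8  9 10 11
b[i]:  10 11  5  8  2  4  9  1  7  3 12  6
dp:     1  2  1  2  1  2  3  1  3  2  4  3
At index 3 the value is 2.

2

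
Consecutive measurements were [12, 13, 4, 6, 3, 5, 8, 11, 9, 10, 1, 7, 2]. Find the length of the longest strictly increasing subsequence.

5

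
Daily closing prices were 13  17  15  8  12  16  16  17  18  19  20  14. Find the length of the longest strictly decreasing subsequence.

3

Negate each value so 'decreasing' becomes 'increasing', then run patience tails on the negated sequence:
-13 → extends → [-13]
-17 → replaces -13 → [-17]
-15 → extends → [-17, -15]
-8 → extends → [-17, -15, -8]
-12 → replaces -8 → [-17, -15, -12]
-16 → replaces -15 → [-17, -16, -12]
-16 → already a tail → [-17, -16, -12]
-17 → already a tail → [-17, -16, -12]
-18 → replaces -17 → [-18, -16, -12]
-19 → replaces -18 → [-19, -16, -12]
-20 → replaces -19 → [-20, -16, -12]
-14 → replaces -12 → [-20, -16, -14]
Three tails, so the longest strictly decreasing subsequence of the original has length 3.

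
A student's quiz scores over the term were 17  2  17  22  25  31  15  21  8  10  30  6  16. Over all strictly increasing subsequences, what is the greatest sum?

Let S[i] be the best sum of a strictly increasing subsequence ending at i:
i:      1  2  3  4  5  6  7  8  9 10 11 12 13
a[i]:  17  2 17 22 25 31 15 21  8 10 30  6 16
S:     17  2 19 41 66 97 17 40 10 20 96  8 36
Maximum is 97 (e.g. 2 + 17 + 22 + 25 + 31).

97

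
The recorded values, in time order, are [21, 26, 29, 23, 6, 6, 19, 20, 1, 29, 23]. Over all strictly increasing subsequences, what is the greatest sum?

76

Let S[i] be the best sum of a strictly increasing subsequence ending at i:
i:      1  2  3  4  5  6  7  8  9 10 11
a[i]:  21 26 29 23  6  6 19 20  1 29 23
S:     21 47 76 44  6  6 25 45  1 76 68
Maximum is 76 (e.g. 21 + 26 + 29).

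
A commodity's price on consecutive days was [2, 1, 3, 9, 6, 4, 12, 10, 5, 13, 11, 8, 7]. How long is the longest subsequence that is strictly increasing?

5

Track the smallest tail for each achievable length (strict):
2 → extends → [2]
1 → replaces 2 → [1]
3 → extends → [1, 3]
9 → extends → [1, 3, 9]
6 → replaces 9 → [1, 3, 6]
4 → replaces 6 → [1, 3, 4]
12 → extends → [1, 3, 4, 12]
10 → replaces 12 → [1, 3, 4, 10]
5 → replaces 10 → [1, 3, 4, 5]
13 → extends → [1, 3, 4, 5, 13]
11 → replaces 13 → [1, 3, 4, 5, 11]
8 → replaces 11 → [1, 3, 4, 5, 8]
7 → replaces 8 → [1, 3, 4, 5, 7]
Five tails, so the longest strictly increasing subsequence has length 5 (e.g. 2, 3, 9, 12, 13).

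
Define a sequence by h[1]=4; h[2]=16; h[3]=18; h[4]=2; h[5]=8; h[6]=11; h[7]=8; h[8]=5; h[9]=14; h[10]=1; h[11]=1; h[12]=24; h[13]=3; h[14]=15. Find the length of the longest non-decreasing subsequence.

5

Let dp[i] be the length of the longest such subsequence ending at index i:
i:      1  2  3  4  5  6  7  8  9 10 11 12 13 14
h[i]:   4 16 18  2  8 11  8  5 14  1  1 24  3 15
dp:     1  2  3  1  2  3  3  2  4  1  2  5  3  5
Maximum dp value is 5.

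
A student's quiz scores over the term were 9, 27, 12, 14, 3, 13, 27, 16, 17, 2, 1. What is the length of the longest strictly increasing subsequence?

Let dp[i] be the length of the longest such subsequence ending at index i:
i:      1  2  3  4  5  6  7  8  9 10 11
a[i]:   9 27 12 14  3 13 27 16 17  2  1
dp:     1  2  2  3  1  3  4  4  5  1  1
Maximum dp value is 5.

5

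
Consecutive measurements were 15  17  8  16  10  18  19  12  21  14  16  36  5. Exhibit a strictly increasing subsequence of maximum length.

15, 17, 18, 19, 21, 36

Patience tails give the LIS length; then backtrack through the dp parents:
15 → extends → [15]
17 → extends → [15, 17]
8 → replaces 15 → [8, 17]
16 → replaces 17 → [8, 16]
10 → replaces 16 → [8, 10]
18 → extends → [8, 10, 18]
19 → extends → [8, 10, 18, 19]
12 → replaces 18 → [8, 10, 12, 19]
21 → extends → [8, 10, 12, 19, 21]
14 → replaces 19 → [8, 10, 12, 14, 21]
16 → replaces 21 → [8, 10, 12, 14, 16]
36 → extends → [8, 10, 12, 14, 16, 36]
5 → replaces 8 → [5, 10, 12, 14, 16, 36]
Length 6; one witness is 15, 17, 18, 19, 21, 36.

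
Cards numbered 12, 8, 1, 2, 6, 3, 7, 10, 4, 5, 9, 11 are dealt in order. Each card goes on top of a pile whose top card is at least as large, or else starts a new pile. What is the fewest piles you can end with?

The minimum number of non-increasing subsequences covering a sequence equals the length of its longest strictly increasing subsequence.
LIS length is 7 (e.g. 1, 2, 3, 4, 5, 9, 11), so 7 piles are needed.

7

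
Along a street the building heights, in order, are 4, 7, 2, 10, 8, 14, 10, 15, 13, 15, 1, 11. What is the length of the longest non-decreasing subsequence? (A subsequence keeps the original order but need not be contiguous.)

Track the smallest tail for each achievable length (allowing ties):
4 → extends → [4]
7 → extends → [4, 7]
2 → replaces 4 → [2, 7]
10 → extends → [2, 7, 10]
8 → replaces 10 → [2, 7, 8]
14 → extends → [2, 7, 8, 14]
10 → replaces 14 → [2, 7, 8, 10]
15 → extends → [2, 7, 8, 10, 15]
13 → replaces 15 → [2, 7, 8, 10, 13]
15 → extends → [2, 7, 8, 10, 13, 15]
1 → replaces 2 → [1, 7, 8, 10, 13, 15]
11 → replaces 13 → [1, 7, 8, 10, 11, 15]
Six tails, so the longest non-decreasing subsequence has length 6 (e.g. 4, 7, 10, 14, 15, 15).

6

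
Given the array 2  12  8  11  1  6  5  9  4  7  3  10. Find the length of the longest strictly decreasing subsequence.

Negate each value so 'decreasing' becomes 'increasing', then run patience tails on the negated sequence:
-2 → extends → [-2]
-12 → replaces -2 → [-12]
-8 → extends → [-12, -8]
-11 → replaces -8 → [-12, -11]
-1 → extends → [-12, -11, -1]
-6 → replaces -1 → [-12, -11, -6]
-5 → extends → [-12, -11, -6, -5]
-9 → replaces -6 → [-12, -11, -9, -5]
-4 → extends → [-12, -11, -9, -5, -4]
-7 → replaces -5 → [-12, -11, -9, -7, -4]
-3 → extends → [-12, -11, -9, -7, -4, -3]
-10 → replaces -9 → [-12, -11, -10, -7, -4, -3]
Six tails, so the longest strictly decreasing subsequence of the original has length 6.

6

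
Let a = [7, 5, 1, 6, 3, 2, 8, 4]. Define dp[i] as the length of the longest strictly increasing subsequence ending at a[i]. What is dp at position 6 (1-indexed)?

2

dp[i] = 1 + max{dp[j] : j<i, a[j]<a[i]} (or 1 if no such j):
i:     1 2 3 4 5 6 7 8
a[i]:  7 5 1 6 3 2 8 4
dp:    1 1 1 2 2 2 3 3
At index 6 the value is 2.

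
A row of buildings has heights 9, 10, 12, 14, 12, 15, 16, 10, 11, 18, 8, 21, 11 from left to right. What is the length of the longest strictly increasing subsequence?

Let dp[i] be the length of the longest such subsequence ending at index i:
i:      1  2  3  4  5  6  7  8  9 10 11 12 13
a[i]:   9 10 12 14 12 15 16 10 11 18  8 21 11
dp:     1  2  3  4  3  5  6  2  3  7  1  8  3
Maximum dp value is 8.

8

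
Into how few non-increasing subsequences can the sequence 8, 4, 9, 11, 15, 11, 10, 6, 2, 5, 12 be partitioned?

4

The minimum number of non-increasing subsequences covering a sequence equals the length of its longest strictly increasing subsequence.
LIS length is 4 (e.g. 8, 9, 11, 15), so 4 piles are needed.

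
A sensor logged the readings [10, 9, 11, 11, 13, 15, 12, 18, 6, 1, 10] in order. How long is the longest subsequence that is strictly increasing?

Track the smallest tail for each achievable length (strict):
10 → extends → [10]
9 → replaces 10 → [9]
11 → extends → [9, 11]
11 → already a tail → [9, 11]
13 → extends → [9, 11, 13]
15 → extends → [9, 11, 13, 15]
12 → replaces 13 → [9, 11, 12, 15]
18 → extends → [9, 11, 12, 15, 18]
6 → replaces 9 → [6, 11, 12, 15, 18]
1 → replaces 6 → [1, 11, 12, 15, 18]
10 → replaces 11 → [1, 10, 12, 15, 18]
Five tails, so the longest strictly increasing subsequence has length 5 (e.g. 10, 11, 13, 15, 18).

5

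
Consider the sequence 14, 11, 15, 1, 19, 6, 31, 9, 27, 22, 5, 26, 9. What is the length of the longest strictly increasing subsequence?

5

Let dp[i] be the length of the longest such subsequence ending at index i:
i:      1  2  3  4  5  6  7  8  9 10 11 12 13
a[i]:  14 11 15  1 19  6 31  9 27 22  5 26  9
dp:     1  1  2  1  3  2  4  3  4  4  2  5  3
Maximum dp value is 5.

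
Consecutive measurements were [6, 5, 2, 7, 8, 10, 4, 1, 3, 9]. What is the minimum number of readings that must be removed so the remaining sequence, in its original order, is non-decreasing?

Fewest deletions = n − (longest non-decreasing subsequence).
i:      1  2  3  4  5  6  7  8  9 10
a[i]:   6  5  2  7  8 10  4  1  3  9
dp:     1  1  1  2  3  4  2  1  2  4
max dp = 4, so deletions = 10 − 4 = 6.

6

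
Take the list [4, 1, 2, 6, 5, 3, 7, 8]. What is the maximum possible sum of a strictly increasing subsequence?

Let S[i] be the best sum of a strictly increasing subsequence ending at i:
i:      1  2  3  4  5  6  7  8
a[i]:   4  1  2  6  5  3  7  8
S:      4  1  3 10  9  6 17 25
Maximum is 25 (e.g. 4 + 6 + 7 + 8).

25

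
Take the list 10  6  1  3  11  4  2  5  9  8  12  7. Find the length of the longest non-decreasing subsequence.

Let dp[i] be the length of the longest such subsequence ending at index i:
i:      1  2  3  4  5  6  7  8  9 10 11 12
a[i]:  10  6  1  3 11  4  2  5  9  8 12  7
dp:     1  1  1  2  3  3  2  4  5  5  6  5
Maximum dp value is 6.

6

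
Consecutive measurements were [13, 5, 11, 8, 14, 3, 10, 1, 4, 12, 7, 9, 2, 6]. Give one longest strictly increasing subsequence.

5, 8, 10, 12

Patience tails give the LIS length; then backtrack through the dp parents:
13 → extends → [13]
5 → replaces 13 → [5]
11 → extends → [5, 11]
8 → replaces 11 → [5, 8]
14 → extends → [5, 8, 14]
3 → replaces 5 → [3, 8, 14]
10 → replaces 14 → [3, 8, 10]
1 → replaces 3 → [1, 8, 10]
4 → replaces 8 → [1, 4, 10]
12 → extends → [1, 4, 10, 12]
7 → replaces 10 → [1, 4, 7, 12]
9 → replaces 12 → [1, 4, 7, 9]
2 → replaces 4 → [1, 2, 7, 9]
6 → replaces 7 → [1, 2, 6, 9]
Length 4; one witness is 5, 8, 10, 12.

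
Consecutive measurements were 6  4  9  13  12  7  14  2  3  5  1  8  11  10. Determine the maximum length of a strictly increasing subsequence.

5

Let dp[i] be the length of the longest such subsequence ending at index i:
i:      1  2  3  4  5  6  7  8  9 10 11 12 13 14
a[i]:   6  4  9 13 12  7 14  2  3  5  1  8 11 10
dp:     1  1  2  3  3  2  4  1  2  3  1  4  5  5
Maximum dp value is 5.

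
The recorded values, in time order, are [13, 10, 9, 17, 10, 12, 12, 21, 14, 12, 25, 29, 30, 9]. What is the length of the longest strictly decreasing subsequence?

Let dp[i] be the longest strictly decreasing subsequence ending at i:
i:      1  2  3  4  5  6  7  8  9 10 11 12 13 14
a[i]:  13 10  9 17 10 12 12 21 14 12 25 29 30  9
dp:     1  2  3  1  2  2  2  1  2  3  1  1  1  4
Maximum is 4.

4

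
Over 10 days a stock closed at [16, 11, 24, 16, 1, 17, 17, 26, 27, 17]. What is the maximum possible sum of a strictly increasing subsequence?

97

Let S[i] be the best sum of a strictly increasing subsequence ending at i:
i:      1  2  3  4  5  6  7  8  9 10
a[i]:  16 11 24 16  1 17 17 26 27 17
S:     16 11 40 27  1 44 44 70 97 44
Maximum is 97 (e.g. 11 + 16 + 17 + 26 + 27).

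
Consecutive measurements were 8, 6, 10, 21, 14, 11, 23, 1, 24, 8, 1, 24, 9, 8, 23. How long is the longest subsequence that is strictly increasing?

5

Let dp[i] be the length of the longest such subsequence ending at index i:
i:      1  2  3  4  5  6  7  8  9 10 11 12 13 14 15
a[i]:   8  6 10 21 14 11 23  1 24  8  1 24  9  8 23
dp:     1  1  2  3  3  3  4  1  5  2  1  5  3  2  4
Maximum dp value is 5.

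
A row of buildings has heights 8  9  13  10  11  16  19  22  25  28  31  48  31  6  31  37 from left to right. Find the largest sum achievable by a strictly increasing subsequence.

Let S[i] be the best sum of a strictly increasing subsequence ending at i:
i:       1   2   3   4   5   6   7   8   9  10  11  12  13  14  15  16
a[i]:    8   9  13  10  11  16  19  22  25  28  31  48  31   6  31  37
S:       8  17  30  27  38  54  73  95 120 148 179 227 179   6 179 216
Maximum is 227 (e.g. 8 + 9 + 10 + 11 + 16 + 19 + 22 + 25 + 28 + 31 + 48).

227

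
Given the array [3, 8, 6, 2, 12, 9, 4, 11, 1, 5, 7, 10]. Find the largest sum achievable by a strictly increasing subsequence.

31

Let S[i] be the best sum of a strictly increasing subsequence ending at i:
i:      1  2  3  4  5  6  7  8  9 10 11 12
a[i]:   3  8  6  2 12  9  4 11  1  5  7 10
S:      3 11  9  2 23 20  7 31  1 12 19 30
Maximum is 31 (e.g. 3 + 8 + 9 + 11).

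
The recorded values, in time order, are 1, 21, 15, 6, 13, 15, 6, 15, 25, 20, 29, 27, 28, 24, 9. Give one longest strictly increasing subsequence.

1, 6, 13, 15, 25, 27, 28

Patience tails give the LIS length; then backtrack through the dp parents:
1 → extends → [1]
21 → extends → [1, 21]
15 → replaces 21 → [1, 15]
6 → replaces 15 → [1, 6]
13 → extends → [1, 6, 13]
15 → extends → [1, 6, 13, 15]
6 → already a tail → [1, 6, 13, 15]
15 → already a tail → [1, 6, 13, 15]
25 → extends → [1, 6, 13, 15, 25]
20 → replaces 25 → [1, 6, 13, 15, 20]
29 → extends → [1, 6, 13, 15, 20, 29]
27 → replaces 29 → [1, 6, 13, 15, 20, 27]
28 → extends → [1, 6, 13, 15, 20, 27, 28]
24 → replaces 27 → [1, 6, 13, 15, 20, 24, 28]
9 → replaces 13 → [1, 6, 9, 15, 20, 24, 28]
Length 7; one witness is 1, 6, 13, 15, 25, 27, 28.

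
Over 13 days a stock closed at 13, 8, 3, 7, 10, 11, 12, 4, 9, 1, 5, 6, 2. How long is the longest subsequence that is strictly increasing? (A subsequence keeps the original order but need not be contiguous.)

5

Track the smallest tail for each achievable length (strict):
13 → extends → [13]
8 → replaces 13 → [8]
3 → replaces 8 → [3]
7 → extends → [3, 7]
10 → extends → [3, 7, 10]
11 → extends → [3, 7, 10, 11]
12 → extends → [3, 7, 10, 11, 12]
4 → replaces 7 → [3, 4, 10, 11, 12]
9 → replaces 10 → [3, 4, 9, 11, 12]
1 → replaces 3 → [1, 4, 9, 11, 12]
5 → replaces 9 → [1, 4, 5, 11, 12]
6 → replaces 11 → [1, 4, 5, 6, 12]
2 → replaces 4 → [1, 2, 5, 6, 12]
Five tails, so the longest strictly increasing subsequence has length 5 (e.g. 3, 7, 10, 11, 12).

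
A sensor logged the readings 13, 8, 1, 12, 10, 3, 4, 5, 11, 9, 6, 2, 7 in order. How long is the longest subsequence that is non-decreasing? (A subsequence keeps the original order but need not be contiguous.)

Track the smallest tail for each achievable length (allowing ties):
13 → extends → [13]
8 → replaces 13 → [8]
1 → replaces 8 → [1]
12 → extends → [1, 12]
10 → replaces 12 → [1, 10]
3 → replaces 10 → [1, 3]
4 → extends → [1, 3, 4]
5 → extends → [1, 3, 4, 5]
11 → extends → [1, 3, 4, 5, 11]
9 → replaces 11 → [1, 3, 4, 5, 9]
6 → replaces 9 → [1, 3, 4, 5, 6]
2 → replaces 3 → [1, 2, 4, 5, 6]
7 → extends → [1, 2, 4, 5, 6, 7]
Six tails, so the longest non-decreasing subsequence has length 6 (e.g. 1, 3, 4, 5, 6, 7).

6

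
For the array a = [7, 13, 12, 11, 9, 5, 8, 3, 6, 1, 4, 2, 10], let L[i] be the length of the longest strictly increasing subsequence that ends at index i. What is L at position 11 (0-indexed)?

dp[i] = 1 + max{dp[j] : j<i, a[j]<a[i]} (or 1 if no such j):
i:      0  1  2  3  4  5  6  7  8  9 10 11 12
a[i]:   7 13 12 11  9  5  8  3  6  1  4  2 10
dp:     1  2  2  2  2  1  2  1  2  1  2  2  3
At index 11 the value is 2.

2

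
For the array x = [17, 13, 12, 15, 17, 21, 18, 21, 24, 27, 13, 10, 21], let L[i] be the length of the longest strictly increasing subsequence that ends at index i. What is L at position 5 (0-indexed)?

4

dp[i] = 1 + max{dp[j] : j<i, x[j]<x[i]} (or 1 if no such j):
i:      0  1  2  3  4  5  6  7  8  9 10 11 12
x[i]:  17 13 12 15 17 21 18 21 24 27 13 10 21
dp:     1  1  1  2  3  4  4  5  6  7  2  1  5
At index 5 the value is 4.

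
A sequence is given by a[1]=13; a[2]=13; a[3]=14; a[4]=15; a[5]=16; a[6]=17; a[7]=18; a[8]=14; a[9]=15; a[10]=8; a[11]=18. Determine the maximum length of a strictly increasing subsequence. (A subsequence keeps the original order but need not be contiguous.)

6

Let dp[i] be the length of the longest such subsequence ending at index i:
i:      1  2  3  4  5  6  7  8  9 10 11
a[i]:  13 13 14 15 16 17 18 14 15  8 18
dp:     1  1  2  3  4  5  6  2  3  1  6
Maximum dp value is 6.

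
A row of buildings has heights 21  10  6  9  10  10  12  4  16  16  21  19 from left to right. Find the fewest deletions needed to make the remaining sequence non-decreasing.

4

Fewest deletions = n − (longest non-decreasing subsequence).
Patience tails:
21 → extends → [21]
10 → replaces 21 → [10]
6 → replaces 10 → [6]
9 → extends → [6, 9]
10 → extends → [6, 9, 10]
10 → extends → [6, 9, 10, 10]
12 → extends → [6, 9, 10, 10, 12]
4 → replaces 6 → [4, 9, 10, 10, 12]
16 → extends → [4, 9, 10, 10, 12, 16]
16 → extends → [4, 9, 10, 10, 12, 16, 16]
21 → extends → [4, 9, 10, 10, 12, 16, 16, 21]
19 → replaces 21 → [4, 9, 10, 10, 12, 16, 16, 19]
Longest non-decreasing subsequence has length 8, so deletions = 12 − 8 = 4.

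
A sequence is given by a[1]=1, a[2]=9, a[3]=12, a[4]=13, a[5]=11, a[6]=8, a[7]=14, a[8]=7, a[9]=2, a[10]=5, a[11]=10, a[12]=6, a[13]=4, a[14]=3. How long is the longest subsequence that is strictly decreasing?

7

Negate each value so 'decreasing' becomes 'increasing', then run patience tails on the negated sequence:
-1 → extends → [-1]
-9 → replaces -1 → [-9]
-12 → replaces -9 → [-12]
-13 → replaces -12 → [-13]
-11 → extends → [-13, -11]
-8 → extends → [-13, -11, -8]
-14 → replaces -13 → [-14, -11, -8]
-7 → extends → [-14, -11, -8, -7]
-2 → extends → [-14, -11, -8, -7, -2]
-5 → replaces -2 → [-14, -11, -8, -7, -5]
-10 → replaces -8 → [-14, -11, -10, -7, -5]
-6 → replaces -5 → [-14, -11, -10, -7, -6]
-4 → extends → [-14, -11, -10, -7, -6, -4]
-3 → extends → [-14, -11, -10, -7, -6, -4, -3]
Seven tails, so the longest strictly decreasing subsequence of the original has length 7.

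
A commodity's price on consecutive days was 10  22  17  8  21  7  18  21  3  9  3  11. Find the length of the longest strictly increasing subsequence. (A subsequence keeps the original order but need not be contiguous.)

4

Let dp[i] be the length of the longest such subsequence ending at index i:
i:      1  2  3  4  5  6  7  8  9 10 11 12
a[i]:  10 22 17  8 21  7 18 21  3  9  3 11
dp:     1  2  2  1  3  1  3  4  1  2  1  3
Maximum dp value is 4.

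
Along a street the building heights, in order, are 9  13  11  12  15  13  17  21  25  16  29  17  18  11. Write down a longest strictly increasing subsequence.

9, 11, 12, 15, 17, 21, 25, 29

Patience tails give the LIS length; then backtrack through the dp parents:
9 → extends → [9]
13 → extends → [9, 13]
11 → replaces 13 → [9, 11]
12 → extends → [9, 11, 12]
15 → extends → [9, 11, 12, 15]
13 → replaces 15 → [9, 11, 12, 13]
17 → extends → [9, 11, 12, 13, 17]
21 → extends → [9, 11, 12, 13, 17, 21]
25 → extends → [9, 11, 12, 13, 17, 21, 25]
16 → replaces 17 → [9, 11, 12, 13, 16, 21, 25]
29 → extends → [9, 11, 12, 13, 16, 21, 25, 29]
17 → replaces 21 → [9, 11, 12, 13, 16, 17, 25, 29]
18 → replaces 25 → [9, 11, 12, 13, 16, 17, 18, 29]
11 → already a tail → [9, 11, 12, 13, 16, 17, 18, 29]
Length 8; one witness is 9, 11, 12, 15, 17, 21, 25, 29.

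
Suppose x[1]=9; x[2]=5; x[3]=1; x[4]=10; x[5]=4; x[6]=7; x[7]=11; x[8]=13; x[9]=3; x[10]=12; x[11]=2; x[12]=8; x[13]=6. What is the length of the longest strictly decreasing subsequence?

5

Negate each value so 'decreasing' becomes 'increasing', then run patience tails on the negated sequence:
-9 → extends → [-9]
-5 → extends → [-9, -5]
-1 → extends → [-9, -5, -1]
-10 → replaces -9 → [-10, -5, -1]
-4 → replaces -1 → [-10, -5, -4]
-7 → replaces -5 → [-10, -7, -4]
-11 → replaces -10 → [-11, -7, -4]
-13 → replaces -11 → [-13, -7, -4]
-3 → extends → [-13, -7, -4, -3]
-12 → replaces -7 → [-13, -12, -4, -3]
-2 → extends → [-13, -12, -4, -3, -2]
-8 → replaces -4 → [-13, -12, -8, -3, -2]
-6 → replaces -3 → [-13, -12, -8, -6, -2]
Five tails, so the longest strictly decreasing subsequence of the original has length 5.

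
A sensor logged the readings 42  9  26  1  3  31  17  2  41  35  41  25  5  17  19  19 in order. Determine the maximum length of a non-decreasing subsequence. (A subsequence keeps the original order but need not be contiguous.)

Let dp[i] be the length of the longest such subsequence ending at index i:
i:      1  2  3  4  5  6  7  8  9 10 11 12 13 14 15 16
a[i]:  42  9 26  1  3 31 17  2 41 35 41 25  5 17 19 19
dp:     1  1  2  1  2  3  3  2  4  4  5  4  3  4  5  6
Maximum dp value is 6.

6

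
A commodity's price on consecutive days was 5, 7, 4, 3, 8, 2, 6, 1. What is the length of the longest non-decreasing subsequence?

Track the smallest tail for each achievable length (allowing ties):
5 → extends → [5]
7 → extends → [5, 7]
4 → replaces 5 → [4, 7]
3 → replaces 4 → [3, 7]
8 → extends → [3, 7, 8]
2 → replaces 3 → [2, 7, 8]
6 → replaces 7 → [2, 6, 8]
1 → replaces 2 → [1, 6, 8]
Three tails, so the longest non-decreasing subsequence has length 3 (e.g. 5, 7, 8).

3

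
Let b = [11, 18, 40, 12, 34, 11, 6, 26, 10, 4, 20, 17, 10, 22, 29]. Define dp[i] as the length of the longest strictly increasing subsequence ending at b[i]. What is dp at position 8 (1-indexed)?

3

dp[i] = 1 + max{dp[j] : j<i, b[j]<b[i]} (or 1 if no such j):
i:      1  2  3  4  5  6  7  8  9 10 11 12 13 14 15
b[i]:  11 18 40 12 34 11  6 26 10  4 20 17 10 22 29
dp:     1  2  3  2  3  1  1  3  2  1  3  3  2  4  5
At index 8 the value is 3.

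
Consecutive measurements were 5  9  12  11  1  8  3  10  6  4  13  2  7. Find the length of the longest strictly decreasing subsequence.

Negate each value so 'decreasing' becomes 'increasing', then run patience tails on the negated sequence:
-5 → extends → [-5]
-9 → replaces -5 → [-9]
-12 → replaces -9 → [-12]
-11 → extends → [-12, -11]
-1 → extends → [-12, -11, -1]
-8 → replaces -1 → [-12, -11, -8]
-3 → extends → [-12, -11, -8, -3]
-10 → replaces -8 → [-12, -11, -10, -3]
-6 → replaces -3 → [-12, -11, -10, -6]
-4 → extends → [-12, -11, -10, -6, -4]
-13 → replaces -12 → [-13, -11, -10, -6, -4]
-2 → extends → [-13, -11, -10, -6, -4, -2]
-7 → replaces -6 → [-13, -11, -10, -7, -4, -2]
Six tails, so the longest strictly decreasing subsequence of the original has length 6.

6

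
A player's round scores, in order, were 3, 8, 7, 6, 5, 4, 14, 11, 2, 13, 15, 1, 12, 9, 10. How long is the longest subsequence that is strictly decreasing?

7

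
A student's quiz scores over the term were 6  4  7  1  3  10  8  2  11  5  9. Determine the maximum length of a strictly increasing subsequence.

Track the smallest tail for each achievable length (strict):
6 → extends → [6]
4 → replaces 6 → [4]
7 → extends → [4, 7]
1 → replaces 4 → [1, 7]
3 → replaces 7 → [1, 3]
10 → extends → [1, 3, 10]
8 → replaces 10 → [1, 3, 8]
2 → replaces 3 → [1, 2, 8]
11 → extends → [1, 2, 8, 11]
5 → replaces 8 → [1, 2, 5, 11]
9 → replaces 11 → [1, 2, 5, 9]
Four tails, so the longest strictly increasing subsequence has length 4 (e.g. 6, 7, 10, 11).

4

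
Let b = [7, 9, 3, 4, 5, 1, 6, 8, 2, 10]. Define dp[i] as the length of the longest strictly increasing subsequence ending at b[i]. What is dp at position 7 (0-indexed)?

dp[i] = 1 + max{dp[j] : j<i, b[j]<b[i]} (or 1 if no such j):
i:      0  1  2  3  4  5  6  7  8  9
b[i]:   7  9  3  4  5  1  6  8  2 10
dp:     1  2  1  2  3  1  4  5  2  6
At index 7 the value is 5.

5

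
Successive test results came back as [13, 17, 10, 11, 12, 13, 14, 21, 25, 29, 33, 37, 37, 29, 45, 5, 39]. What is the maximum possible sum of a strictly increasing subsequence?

Let S[i] be the best sum of a strictly increasing subsequence ending at i:
i:       1   2   3   4   5   6   7   8   9  10  11  12  13  14  15  16  17
a[i]:   13  17  10  11  12  13  14  21  25  29  33  37  37  29  45   5  39
S:      13  30  10  21  33  46  60  81 106 135 168 205 205 135 250   5 244
Maximum is 250 (e.g. 10 + 11 + 12 + 13 + 14 + 21 + 25 + 29 + 33 + 37 + 45).

250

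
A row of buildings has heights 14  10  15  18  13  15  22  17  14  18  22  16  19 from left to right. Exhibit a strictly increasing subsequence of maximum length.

Patience tails give the LIS length; then backtrack through the dp parents:
14 → extends → [14]
10 → replaces 14 → [10]
15 → extends → [10, 15]
18 → extends → [10, 15, 18]
13 → replaces 15 → [10, 13, 18]
15 → replaces 18 → [10, 13, 15]
22 → extends → [10, 13, 15, 22]
17 → replaces 22 → [10, 13, 15, 17]
14 → replaces 15 → [10, 13, 14, 17]
18 → extends → [10, 13, 14, 17, 18]
22 → extends → [10, 13, 14, 17, 18, 22]
16 → replaces 17 → [10, 13, 14, 16, 18, 22]
19 → replaces 22 → [10, 13, 14, 16, 18, 19]
Length 6; one witness is 10, 13, 15, 17, 18, 22.

10, 13, 15, 17, 18, 22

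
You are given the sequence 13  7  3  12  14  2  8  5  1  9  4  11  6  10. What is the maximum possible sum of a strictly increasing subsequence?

35

Let S[i] be the best sum of a strictly increasing subsequence ending at i:
i:      1  2  3  4  5  6  7  8  9 10 11 12 13 14
a[i]:  13  7  3 12 14  2  8  5  1  9  4 11  6 10
S:     13  7  3 19 33  2 15  8  1 24  7 35 14 34
Maximum is 35 (e.g. 7 + 8 + 9 + 11).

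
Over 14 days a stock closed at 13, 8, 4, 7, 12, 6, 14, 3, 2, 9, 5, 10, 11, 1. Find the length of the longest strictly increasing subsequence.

5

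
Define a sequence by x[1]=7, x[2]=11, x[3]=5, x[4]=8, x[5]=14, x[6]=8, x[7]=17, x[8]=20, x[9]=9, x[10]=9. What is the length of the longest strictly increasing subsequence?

5

Track the smallest tail for each achievable length (strict):
7 → extends → [7]
11 → extends → [7, 11]
5 → replaces 7 → [5, 11]
8 → replaces 11 → [5, 8]
14 → extends → [5, 8, 14]
8 → already a tail → [5, 8, 14]
17 → extends → [5, 8, 14, 17]
20 → extends → [5, 8, 14, 17, 20]
9 → replaces 14 → [5, 8, 9, 17, 20]
9 → already a tail → [5, 8, 9, 17, 20]
Five tails, so the longest strictly increasing subsequence has length 5 (e.g. 7, 11, 14, 17, 20).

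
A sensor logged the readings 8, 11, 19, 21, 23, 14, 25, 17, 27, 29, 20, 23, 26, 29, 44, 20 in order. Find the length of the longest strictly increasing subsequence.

9

Let dp[i] be the length of the longest such subsequence ending at index i:
i:      1  2  3  4  5  6  7  8  9 10 11 12 13 14 15 16
a[i]:   8 11 19 21 23 14 25 17 27 29 20 23 26 29 44 20
dp:     1  2  3  4  5  3  6  4  7  8  5  6  7  8  9  5
Maximum dp value is 9.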